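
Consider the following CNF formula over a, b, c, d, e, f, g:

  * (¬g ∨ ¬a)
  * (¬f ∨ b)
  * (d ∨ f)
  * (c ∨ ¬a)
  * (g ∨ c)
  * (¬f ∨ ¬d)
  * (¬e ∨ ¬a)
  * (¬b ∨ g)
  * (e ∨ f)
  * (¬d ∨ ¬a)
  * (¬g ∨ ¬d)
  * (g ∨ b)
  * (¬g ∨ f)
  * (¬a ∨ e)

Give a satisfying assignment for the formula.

a=False, b=True, c=False, d=False, e=False, f=True, g=True

Check each clause:
  1. (¬a ∨ ¬g) — ¬a is true.
  2. (b ∨ ¬f) — b is true.
  3. (d ∨ f) — f is true.
  4. (c ∨ ¬a) — ¬a is true.
  5. (g ∨ c) — g is true.
  6. (¬d ∨ ¬f) — ¬d is true.
  7. (¬a ∨ ¬e) — ¬e is true.
  8. (¬b ∨ g) — g is true.
  9. (e ∨ f) — f is true.
  10. (¬d ∨ ¬a) — ¬d is true.
  11. (¬d ∨ ¬g) — ¬d is true.
  12. (g ∨ b) — b is true.
  13. (¬g ∨ f) — f is true.
  14. (e ∨ ¬a) — ¬a is true.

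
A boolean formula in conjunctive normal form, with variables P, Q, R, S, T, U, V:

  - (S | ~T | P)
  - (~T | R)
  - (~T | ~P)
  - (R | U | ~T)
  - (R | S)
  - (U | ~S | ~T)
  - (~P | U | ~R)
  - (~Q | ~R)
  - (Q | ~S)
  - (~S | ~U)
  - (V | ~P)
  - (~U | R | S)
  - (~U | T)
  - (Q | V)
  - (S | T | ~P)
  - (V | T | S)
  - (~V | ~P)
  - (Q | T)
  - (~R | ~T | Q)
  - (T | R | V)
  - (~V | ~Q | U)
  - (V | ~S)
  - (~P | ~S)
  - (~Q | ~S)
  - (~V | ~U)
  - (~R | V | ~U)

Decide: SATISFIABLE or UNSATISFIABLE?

UNSATISFIABLE

S = True:
  propagation gives Q=True; an empty clause results — contradiction.
S = False:
  propagation gives R=True, Q=False, V=True, P=False; an empty clause results — contradiction.
Every branch closes, so no satisfying assignment exists.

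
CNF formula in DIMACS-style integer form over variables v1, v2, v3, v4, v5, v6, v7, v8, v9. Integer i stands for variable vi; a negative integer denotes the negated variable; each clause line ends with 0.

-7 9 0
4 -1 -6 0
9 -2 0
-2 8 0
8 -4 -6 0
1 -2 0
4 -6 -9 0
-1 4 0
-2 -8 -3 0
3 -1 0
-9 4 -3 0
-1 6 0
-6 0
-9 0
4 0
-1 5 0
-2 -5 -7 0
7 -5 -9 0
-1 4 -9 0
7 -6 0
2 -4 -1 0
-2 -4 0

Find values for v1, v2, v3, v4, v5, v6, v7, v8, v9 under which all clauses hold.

v1 = F, v2 = F, v3 = F, v4 = T, v5 = T, v6 = F, v7 = F, v8 = T, v9 = F

Unit propagation: (¬v6) forces v6 = False.
(¬v1) is a unit clause, so v1 = False.
(¬v2) is a unit clause, so v2 = False.
The clause (¬v9) is unit: v9 must be False.
(¬v7) is a unit clause, so v7 = False.
The clause (v4) is unit: v4 must be True.
v3, v5, v8 are now unconstrained; take v3 = False, v5 = True, v8 = True.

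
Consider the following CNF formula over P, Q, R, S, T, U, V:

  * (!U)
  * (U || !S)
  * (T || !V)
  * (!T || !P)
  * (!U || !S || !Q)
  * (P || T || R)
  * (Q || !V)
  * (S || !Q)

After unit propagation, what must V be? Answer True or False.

(!U) is a unit clause: U = False.
(!S || U) with U = False leaves only !S, so S = False.
(S || !Q) with S = False leaves only !Q, so Q = False.
From (!V || Q) and Q = False: V = False.

False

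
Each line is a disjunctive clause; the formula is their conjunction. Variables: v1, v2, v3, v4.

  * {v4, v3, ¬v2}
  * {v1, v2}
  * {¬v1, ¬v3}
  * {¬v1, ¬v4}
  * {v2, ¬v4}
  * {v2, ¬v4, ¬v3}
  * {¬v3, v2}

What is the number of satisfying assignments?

Satisfying assignments:
  v1=F v2=T v3=F v4=T
  v1=F v2=T v3=T v4=F
  v1=F v2=T v3=T v4=T
  v1=T v2=F v3=F v4=F
Count: 4.

4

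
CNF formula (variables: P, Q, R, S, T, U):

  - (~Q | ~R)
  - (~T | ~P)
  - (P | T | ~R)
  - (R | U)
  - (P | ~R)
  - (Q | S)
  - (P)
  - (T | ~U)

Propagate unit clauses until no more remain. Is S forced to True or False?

True

Unit clause (P) sets P = True.
From (~P | ~T) and P = True: T = False.
(~U | T) with T = False leaves only ~U, so U = False.
(R | U): since U = False, the clause reduces to (R). R = True.
(~Q | ~R) with R = True leaves only ~Q, so Q = False.
In (Q | S), Q is now false; S must hold, so S = True.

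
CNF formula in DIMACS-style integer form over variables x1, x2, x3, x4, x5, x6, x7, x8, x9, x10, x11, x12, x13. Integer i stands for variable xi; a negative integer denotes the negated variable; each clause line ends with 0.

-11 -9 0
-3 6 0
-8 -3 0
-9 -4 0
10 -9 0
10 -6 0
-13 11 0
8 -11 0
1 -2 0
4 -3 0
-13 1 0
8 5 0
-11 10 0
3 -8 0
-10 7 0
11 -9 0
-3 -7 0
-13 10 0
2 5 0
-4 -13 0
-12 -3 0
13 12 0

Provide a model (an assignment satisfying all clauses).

x1=False, x2=False, x3=False, x4=False, x5=True, x6=False, x7=False, x8=False, x9=False, x10=False, x11=False, x12=True, x13=False

Check each clause:
  1. (NOT x9 OR NOT x11) — NOT x11 is true.
  2. (x6 OR NOT x3) — NOT x3 is true.
  3. (NOT x8 OR NOT x3) — NOT x8 is true.
  4. (NOT x4 OR NOT x9) — NOT x4 is true.
  5. (NOT x9 OR x10) — NOT x9 is true.
  6. (NOT x6 OR x10) — NOT x6 is true.
  7. (NOT x13 OR x11) — NOT x13 is true.
  8. (x8 OR NOT x11) — NOT x11 is true.
  9. (NOT x2 OR x1) — NOT x2 is true.
  10. (x4 OR NOT x3) — NOT x3 is true.
  11. (NOT x13 OR x1) — NOT x13 is true.
  12. (x5 OR x8) — x5 is true.
  13. (x10 OR NOT x11) — NOT x11 is true.
  14. (x3 OR NOT x8) — NOT x8 is true.
  15. (NOT x10 OR x7) — NOT x10 is true.
  16. (NOT x9 OR x11) — NOT x9 is true.
  17. (NOT x3 OR NOT x7) — NOT x7 is true.
  18. (x10 OR NOT x13) — NOT x13 is true.
  19. (x2 OR x5) — x5 is true.
  20. (NOT x4 OR NOT x13) — NOT x13 is true.
  21. (NOT x3 OR NOT x12) — NOT x3 is true.
  22. (x12 OR x13) — x12 is true.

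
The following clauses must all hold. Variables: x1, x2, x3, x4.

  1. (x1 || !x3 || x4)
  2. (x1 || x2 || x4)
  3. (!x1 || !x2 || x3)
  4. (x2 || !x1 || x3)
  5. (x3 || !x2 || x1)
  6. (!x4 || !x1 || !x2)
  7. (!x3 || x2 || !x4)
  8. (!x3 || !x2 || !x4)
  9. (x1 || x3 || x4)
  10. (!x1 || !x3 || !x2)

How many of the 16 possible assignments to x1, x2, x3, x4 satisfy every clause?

2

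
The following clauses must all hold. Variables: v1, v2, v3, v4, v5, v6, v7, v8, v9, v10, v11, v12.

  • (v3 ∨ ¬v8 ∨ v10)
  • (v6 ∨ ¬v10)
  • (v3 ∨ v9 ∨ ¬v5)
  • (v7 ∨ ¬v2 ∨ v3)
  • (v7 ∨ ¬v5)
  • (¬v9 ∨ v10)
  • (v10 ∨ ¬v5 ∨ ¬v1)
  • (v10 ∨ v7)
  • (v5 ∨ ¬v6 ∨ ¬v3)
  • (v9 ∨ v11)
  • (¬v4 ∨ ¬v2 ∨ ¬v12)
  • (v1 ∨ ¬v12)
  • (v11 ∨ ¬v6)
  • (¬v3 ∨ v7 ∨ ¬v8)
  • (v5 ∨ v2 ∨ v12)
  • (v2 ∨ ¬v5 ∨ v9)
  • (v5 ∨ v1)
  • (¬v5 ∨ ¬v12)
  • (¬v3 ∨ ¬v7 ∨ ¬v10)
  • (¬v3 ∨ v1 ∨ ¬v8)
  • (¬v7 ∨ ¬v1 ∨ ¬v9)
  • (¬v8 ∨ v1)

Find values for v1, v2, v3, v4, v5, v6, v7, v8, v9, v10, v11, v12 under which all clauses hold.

v1 = 1, v2 = 0, v3 = 0, v4 = 0, v5 = 0, v6 = 1, v7 = 0, v8 = 0, v9 = 0, v10 = 1, v11 = 1, v12 = 1

Check each clause:
  1. (v3 ∨ ¬v8 ∨ v10) — ¬v8 is true.
  2. (v6 ∨ ¬v10) — v6 is true.
  3. (v3 ∨ ¬v5 ∨ v9) — ¬v5 is true.
  4. (v3 ∨ ¬v2 ∨ v7) — ¬v2 is true.
  5. (¬v5 ∨ v7) — ¬v5 is true.
  6. (v10 ∨ ¬v9) — v10 is true.
  7. (¬v1 ∨ v10 ∨ ¬v5) — v10 is true.
  8. (v10 ∨ v7) — v10 is true.
  9. (¬v3 ∨ ¬v6 ∨ v5) — ¬v3 is true.
  10. (v9 ∨ v11) — v11 is true.
  11. (¬v4 ∨ ¬v2 ∨ ¬v12) — ¬v4 is true.
  12. (v1 ∨ ¬v12) — v1 is true.
  13. (v11 ∨ ¬v6) — v11 is true.
  14. (¬v8 ∨ v7 ∨ ¬v3) — ¬v8 is true.
  15. (v2 ∨ v5 ∨ v12) — v12 is true.
  16. (v9 ∨ ¬v5 ∨ v2) — ¬v5 is true.
  17. (v5 ∨ v1) — v1 is true.
  18. (¬v5 ∨ ¬v12) — ¬v5 is true.
  19. (¬v10 ∨ ¬v3 ∨ ¬v7) — ¬v7 is true.
  20. (v1 ∨ ¬v8 ∨ ¬v3) — ¬v8 is true.
  21. (¬v7 ∨ ¬v1 ∨ ¬v9) — ¬v7 is true.
  22. (¬v8 ∨ v1) — ¬v8 is true.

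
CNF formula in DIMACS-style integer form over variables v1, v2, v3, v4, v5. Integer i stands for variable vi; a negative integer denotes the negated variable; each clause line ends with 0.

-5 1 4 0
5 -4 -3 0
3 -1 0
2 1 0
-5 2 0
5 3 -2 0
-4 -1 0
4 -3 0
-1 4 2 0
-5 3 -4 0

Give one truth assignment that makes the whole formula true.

v1=F  v2=T  v3=T  v4=T  v5=T

Check each clause:
  1. (NOT v5 OR v4 OR v1) — v4 is true.
  2. (v5 OR NOT v4 OR NOT v3) — v5 is true.
  3. (v3 OR NOT v1) — v3 is true.
  4. (v1 OR v2) — v2 is true.
  5. (v2 OR NOT v5) — v2 is true.
  6. (v5 OR v3 OR NOT v2) — v3 is true.
  7. (NOT v4 OR NOT v1) — NOT v1 is true.
  8. (v4 OR NOT v3) — v4 is true.
  9. (v4 OR v2 OR NOT v1) — v2 is true.
  10. (NOT v5 OR v3 OR NOT v4) — v3 is true.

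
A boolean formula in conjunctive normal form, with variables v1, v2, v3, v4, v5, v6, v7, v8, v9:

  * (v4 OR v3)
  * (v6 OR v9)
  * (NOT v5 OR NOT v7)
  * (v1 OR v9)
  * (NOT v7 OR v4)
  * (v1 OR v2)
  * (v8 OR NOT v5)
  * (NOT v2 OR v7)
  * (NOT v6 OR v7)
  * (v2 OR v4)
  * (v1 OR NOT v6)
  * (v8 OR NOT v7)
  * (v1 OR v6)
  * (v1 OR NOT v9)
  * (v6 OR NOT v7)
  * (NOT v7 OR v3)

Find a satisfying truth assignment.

v1 occurs only positively in the remaining clauses — set v1 = True.
v3 occurs only positively in the remaining clauses — set v3 = True.
Try v2 = False.
  then v4 is forced to True.
Try v5 = False.
The remaining clauses are satisfied by v6 = True, v7 = True, v8 = True, v9 = False.
Check each clause:
  1. (v3 OR v4) — v3 is true.
  2. (v6 OR v9) — v6 is true.
  3. (NOT v5 OR NOT v7) — NOT v5 is true.
  4. (v1 OR v9) — v1 is true.
  5. (NOT v7 OR v4) — v4 is true.
  6. (v1 OR v2) — v1 is true.
  7. (NOT v5 OR v8) — v8 is true.
  8. (v7 OR NOT v2) — NOT v2 is true.
  9. (NOT v6 OR v7) — v7 is true.
  10. (v2 OR v4) — v4 is true.
  11. (v1 OR NOT v6) — v1 is true.
  12. (v8 OR NOT v7) — v8 is true.
  13. (v1 OR v6) — v1 is true.
  14. (v1 OR NOT v9) — v1 is true.
  15. (NOT v7 OR v6) — v6 is true.
  16. (NOT v7 OR v3) — v3 is true.

v1=T, v2=F, v3=T, v4=T, v5=F, v6=T, v7=T, v8=T, v9=F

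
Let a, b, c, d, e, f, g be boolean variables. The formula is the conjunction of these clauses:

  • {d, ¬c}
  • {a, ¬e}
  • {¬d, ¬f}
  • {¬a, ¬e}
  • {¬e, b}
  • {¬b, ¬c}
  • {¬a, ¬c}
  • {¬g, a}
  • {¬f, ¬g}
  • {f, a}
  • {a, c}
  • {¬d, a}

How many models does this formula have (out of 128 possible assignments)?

10

Split on a, then c.
  a=T, c=T: a clause becomes empty — 0.
  a=T, c=F: b free; 5 ways for (d,e,f,g) × 2^1 = 10.
  a=F, c=T: a clause becomes empty — 0.
  a=F, c=F: a clause becomes empty — 0.
Total: 0 + 10 + 0 + 0 = 10.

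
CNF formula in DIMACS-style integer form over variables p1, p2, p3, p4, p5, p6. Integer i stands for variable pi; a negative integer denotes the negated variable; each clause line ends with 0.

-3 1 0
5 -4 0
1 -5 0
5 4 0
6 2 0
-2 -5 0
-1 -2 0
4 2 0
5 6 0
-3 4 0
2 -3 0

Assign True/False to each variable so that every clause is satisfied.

p1=1, p2=0, p3=0, p4=1, p5=1, p6=1

p3 occurs only negated in the remaining clauses — set p3 = False.
Pure literal: p6 appears only positively; assign p6 = True.
Branch on p1: take p1 = True.
  then p2 is forced to False.
  then p4 is forced to True.
  then p5 is forced to True.
Every clause has at least one true literal under this assignment.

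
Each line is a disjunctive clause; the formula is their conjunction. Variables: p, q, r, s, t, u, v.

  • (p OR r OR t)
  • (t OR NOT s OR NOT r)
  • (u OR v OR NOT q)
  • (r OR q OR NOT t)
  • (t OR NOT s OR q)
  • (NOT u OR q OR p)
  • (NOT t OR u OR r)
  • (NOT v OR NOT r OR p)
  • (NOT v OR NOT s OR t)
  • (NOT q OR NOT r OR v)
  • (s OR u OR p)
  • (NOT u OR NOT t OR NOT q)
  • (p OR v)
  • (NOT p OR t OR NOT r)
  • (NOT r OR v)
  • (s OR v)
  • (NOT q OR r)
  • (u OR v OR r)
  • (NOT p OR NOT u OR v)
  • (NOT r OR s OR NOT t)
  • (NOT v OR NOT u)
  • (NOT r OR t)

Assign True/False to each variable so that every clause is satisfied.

Set p = True and propagate.
Branch on q: take q = False.
Branch on r: take r = True.
  then t is forced to True.
  then v is forced to True.
  then s is forced to True.
  then u is forced to False.
Every clause has at least one true literal under this assignment.
Check each clause:
  1. (r OR t OR p) — p is true.
  2. (NOT r OR NOT s OR t) — t is true.
  3. (u OR NOT q OR v) — NOT q is true.
  4. (q OR NOT t OR r) — r is true.
  5. (t OR q OR NOT s) — t is true.
  6. (q OR p OR NOT u) — p is true.
  7. (r OR u OR NOT t) — r is true.
  8. (NOT r OR p OR NOT v) — p is true.
  9. (NOT s OR t OR NOT v) — t is true.
  10. (NOT r OR v OR NOT q) — NOT q is true.
  11. (p OR s OR u) — p is true.
  12. (NOT q OR NOT u OR NOT t) — NOT u is true.
  13. (v OR p) — p is true.
  14. (NOT r OR t OR NOT p) — t is true.
  15. (NOT r OR v) — v is true.
  16. (s OR v) — s is true.
  17. (NOT q OR r) — r is true.
  18. (r OR u OR v) — r is true.
  19. (NOT p OR v OR NOT u) — NOT u is true.
  20. (NOT t OR s OR NOT r) — s is true.
  21. (NOT u OR NOT v) — NOT u is true.
  22. (NOT r OR t) — t is true.

p=T, q=F, r=T, s=T, t=T, u=F, v=T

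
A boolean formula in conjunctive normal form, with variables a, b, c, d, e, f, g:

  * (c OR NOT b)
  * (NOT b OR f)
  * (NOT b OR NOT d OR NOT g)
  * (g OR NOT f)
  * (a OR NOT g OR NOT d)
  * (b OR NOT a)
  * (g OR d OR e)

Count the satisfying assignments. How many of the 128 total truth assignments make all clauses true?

Case analysis on b and g:
  b=1, g=1: remaining (a,c,d,e,f) ∈ {(0,1,0,0,1); (0,1,0,1,1); (1,1,0,0,1); (1,1,0,1,1)} — 4.
  b=1, g=0: a clause becomes empty — 0.
  b=0, g=1: forces a=0; d=0; c, e, f free → 2^3 = 8.
  b=0, g=0: c free; 3 ways for (a,d,e,f) × 2^1 = 6.
Total: 4 + 0 + 8 + 6 = 18.

18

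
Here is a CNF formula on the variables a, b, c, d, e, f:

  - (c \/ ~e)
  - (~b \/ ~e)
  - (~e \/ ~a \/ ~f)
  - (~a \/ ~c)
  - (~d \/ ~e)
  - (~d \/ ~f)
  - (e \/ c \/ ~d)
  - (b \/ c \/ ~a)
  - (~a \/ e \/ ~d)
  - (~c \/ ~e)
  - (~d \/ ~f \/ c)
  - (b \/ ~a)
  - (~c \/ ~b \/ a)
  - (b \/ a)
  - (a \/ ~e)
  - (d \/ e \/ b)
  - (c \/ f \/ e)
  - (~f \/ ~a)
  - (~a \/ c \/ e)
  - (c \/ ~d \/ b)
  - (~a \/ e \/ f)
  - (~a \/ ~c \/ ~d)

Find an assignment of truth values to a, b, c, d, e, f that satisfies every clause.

Branch on a: take a = False.
  then b is forced to True.
  then e is forced to False.
  then c is forced to False.
  then d is forced to False.
  then f is forced to True.
Check each clause:
  1. (c \/ ~e) — ~e is true.
  2. (~b \/ ~e) — ~e is true.
  3. (~e \/ ~a \/ ~f) — ~e is true.
  4. (~a \/ ~c) — ~c is true.
  5. (~d \/ ~e) — ~e is true.
  6. (~d \/ ~f) — ~d is true.
  7. (c \/ e \/ ~d) — ~d is true.
  8. (c \/ b \/ ~a) — b is true.
  9. (~a \/ ~d \/ e) — ~d is true.
  10. (~e \/ ~c) — ~e is true.
  11. (c \/ ~f \/ ~d) — ~d is true.
  12. (b \/ ~a) — b is true.
  13. (a \/ ~c \/ ~b) — ~c is true.
  14. (a \/ b) — b is true.
  15. (~e \/ a) — ~e is true.
  16. (e \/ d \/ b) — b is true.
  17. (f \/ c \/ e) — f is true.
  18. (~a \/ ~f) — ~a is true.
  19. (c \/ ~a \/ e) — ~a is true.
  20. (~d \/ b \/ c) — b is true.
  21. (f \/ e \/ ~a) — f is true.
  22. (~a \/ ~d \/ ~c) — ~d is true.

a = False, b = True, c = False, d = False, e = False, f = True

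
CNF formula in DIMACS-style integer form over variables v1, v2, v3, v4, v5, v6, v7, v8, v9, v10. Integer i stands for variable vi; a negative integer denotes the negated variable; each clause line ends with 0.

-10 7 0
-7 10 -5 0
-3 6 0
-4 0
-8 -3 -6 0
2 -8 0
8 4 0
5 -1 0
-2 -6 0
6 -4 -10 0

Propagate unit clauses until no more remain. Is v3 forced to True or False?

Unit clause (NOT v4) sets v4 = False.
From (v8 OR v4) and v4 = False: v8 = True.
(v2 OR NOT v8): since v8 = True, the clause reduces to (v2). v2 = True.
From (NOT v2 OR NOT v6) and v2 = True: v6 = False.
(NOT v3 OR v6) with v6 = False leaves only NOT v3, so v3 = False.

False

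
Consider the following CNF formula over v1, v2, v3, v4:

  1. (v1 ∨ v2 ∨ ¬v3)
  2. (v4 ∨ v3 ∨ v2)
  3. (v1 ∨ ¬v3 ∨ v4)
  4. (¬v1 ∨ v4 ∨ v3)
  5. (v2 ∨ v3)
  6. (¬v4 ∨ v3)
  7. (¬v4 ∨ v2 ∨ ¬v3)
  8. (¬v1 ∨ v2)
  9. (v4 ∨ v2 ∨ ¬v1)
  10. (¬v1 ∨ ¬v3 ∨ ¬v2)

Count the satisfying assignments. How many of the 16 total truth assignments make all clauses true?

Satisfying assignments:
  v1=0 v2=1 v3=0 v4=0
  v1=0 v2=1 v3=1 v4=1
That's 2 in total.

2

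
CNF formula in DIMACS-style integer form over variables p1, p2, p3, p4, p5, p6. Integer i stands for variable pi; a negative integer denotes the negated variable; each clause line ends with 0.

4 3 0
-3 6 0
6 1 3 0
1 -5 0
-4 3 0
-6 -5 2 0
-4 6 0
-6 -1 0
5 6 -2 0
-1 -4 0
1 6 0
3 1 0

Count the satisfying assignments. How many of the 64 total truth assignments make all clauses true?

4

The models are:
  p1=0 p2=0 p3=1 p4=0 p5=0 p6=1
  p1=0 p2=0 p3=1 p4=1 p5=0 p6=1
  p1=0 p2=1 p3=1 p4=0 p5=0 p6=1
  p1=0 p2=1 p3=1 p4=1 p5=0 p6=1
That's 4 in total.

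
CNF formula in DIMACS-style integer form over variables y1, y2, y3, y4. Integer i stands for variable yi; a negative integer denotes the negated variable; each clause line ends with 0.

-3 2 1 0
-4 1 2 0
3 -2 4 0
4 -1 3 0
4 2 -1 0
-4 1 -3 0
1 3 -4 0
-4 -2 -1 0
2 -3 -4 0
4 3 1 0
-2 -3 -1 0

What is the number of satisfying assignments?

2

Satisfying assignments:
  y1=F y2=T y3=T y4=F
  y1=T y2=F y3=F y4=T
Count: 2.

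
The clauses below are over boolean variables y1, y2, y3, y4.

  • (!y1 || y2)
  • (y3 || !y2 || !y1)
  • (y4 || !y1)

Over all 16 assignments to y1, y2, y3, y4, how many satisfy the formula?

Split on y1, then y2.
  y1=1, y2=1: remaining (y3,y4) ∈ {(1,1)} — 1.
  y1=1, y2=0: a clause becomes empty — 0.
  y1=0, y2=1: remaining (y3,y4) ∈ {(0,0); (0,1); (1,0); (1,1)} — 4.
  y1=0, y2=0: remaining (y3,y4) ∈ {(0,0); (0,1); (1,0); (1,1)} — 4.
Total: 1 + 0 + 4 + 4 = 9.

9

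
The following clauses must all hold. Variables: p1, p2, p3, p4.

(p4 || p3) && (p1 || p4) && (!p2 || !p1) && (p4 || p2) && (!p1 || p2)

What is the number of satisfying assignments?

Satisfying assignments:
  p1=F p2=F p3=F p4=T
  p1=F p2=F p3=T p4=T
  p1=F p2=T p3=F p4=T
  p1=F p2=T p3=T p4=T
That's 4 in total.

4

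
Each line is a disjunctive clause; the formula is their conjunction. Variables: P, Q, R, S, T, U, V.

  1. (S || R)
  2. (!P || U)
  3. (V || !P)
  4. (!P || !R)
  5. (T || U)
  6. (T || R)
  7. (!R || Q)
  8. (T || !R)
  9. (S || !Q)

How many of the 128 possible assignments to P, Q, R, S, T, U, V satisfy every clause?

14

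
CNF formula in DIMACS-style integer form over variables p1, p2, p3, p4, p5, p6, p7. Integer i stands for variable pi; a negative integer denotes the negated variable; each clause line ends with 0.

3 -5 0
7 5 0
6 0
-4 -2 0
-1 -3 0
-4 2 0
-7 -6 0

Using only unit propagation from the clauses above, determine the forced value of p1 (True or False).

(p6) is a unit clause: p6 = True.
In (NOT p6 OR NOT p7), NOT p6 is now false; NOT p7 must hold, so p7 = False.
(p5 OR p7): since p7 = False, the clause reduces to (p5). p5 = True.
(NOT p5 OR p3): since p5 = True, the clause reduces to (p3). p3 = True.
In (NOT p1 OR NOT p3), NOT p3 is now false; NOT p1 must hold, so p1 = False.

False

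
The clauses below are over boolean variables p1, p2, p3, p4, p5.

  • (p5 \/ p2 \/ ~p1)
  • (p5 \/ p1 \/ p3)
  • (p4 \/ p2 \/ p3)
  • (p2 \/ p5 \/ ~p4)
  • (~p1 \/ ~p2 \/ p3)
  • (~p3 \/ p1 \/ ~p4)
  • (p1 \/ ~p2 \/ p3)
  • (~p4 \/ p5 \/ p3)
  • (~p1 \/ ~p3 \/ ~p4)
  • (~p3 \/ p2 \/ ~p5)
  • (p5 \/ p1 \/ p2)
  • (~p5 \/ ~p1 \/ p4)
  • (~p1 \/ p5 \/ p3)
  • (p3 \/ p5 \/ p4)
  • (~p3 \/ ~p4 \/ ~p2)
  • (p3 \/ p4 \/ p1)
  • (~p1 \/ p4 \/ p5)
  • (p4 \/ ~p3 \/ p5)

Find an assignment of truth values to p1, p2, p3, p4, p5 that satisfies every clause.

p1=False  p2=False  p3=False  p4=True  p5=True

Check each clause:
  1. (~p1 \/ p5 \/ p2) — p5 is true.
  2. (p3 \/ p1 \/ p5) — p5 is true.
  3. (p3 \/ p4 \/ p2) — p4 is true.
  4. (p2 \/ p5 \/ ~p4) — p5 is true.
  5. (p3 \/ ~p2 \/ ~p1) — ~p1 is true.
  6. (p1 \/ ~p4 \/ ~p3) — ~p3 is true.
  7. (p3 \/ ~p2 \/ p1) — ~p2 is true.
  8. (~p4 \/ p3 \/ p5) — p5 is true.
  9. (~p1 \/ ~p3 \/ ~p4) — ~p3 is true.
  10. (p2 \/ ~p3 \/ ~p5) — ~p3 is true.
  11. (p1 \/ p5 \/ p2) — p5 is true.
  12. (p4 \/ ~p5 \/ ~p1) — p4 is true.
  13. (p5 \/ ~p1 \/ p3) — p5 is true.
  14. (p3 \/ p4 \/ p5) — p4 is true.
  15. (~p2 \/ ~p4 \/ ~p3) — ~p3 is true.
  16. (p4 \/ p3 \/ p1) — p4 is true.
  17. (p4 \/ p5 \/ ~p1) — p4 is true.
  18. (~p3 \/ p5 \/ p4) — ~p3 is true.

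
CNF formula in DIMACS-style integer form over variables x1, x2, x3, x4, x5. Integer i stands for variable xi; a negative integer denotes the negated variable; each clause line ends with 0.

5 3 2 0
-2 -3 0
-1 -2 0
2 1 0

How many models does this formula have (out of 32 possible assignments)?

10

Case analysis on x2 and x1:
  x2=1, x1=1: a clause becomes empty — 0.
  x2=1, x1=0: remaining (x3,x4,x5) ∈ {(0,0,0); (0,0,1); (0,1,0); (0,1,1)} — 4.
  x2=0, x1=1: x4 free; 3 ways for (x3,x5) × 2^1 = 6.
  x2=0, x1=0: a clause becomes empty — 0.
Total: 0 + 4 + 6 + 0 = 10.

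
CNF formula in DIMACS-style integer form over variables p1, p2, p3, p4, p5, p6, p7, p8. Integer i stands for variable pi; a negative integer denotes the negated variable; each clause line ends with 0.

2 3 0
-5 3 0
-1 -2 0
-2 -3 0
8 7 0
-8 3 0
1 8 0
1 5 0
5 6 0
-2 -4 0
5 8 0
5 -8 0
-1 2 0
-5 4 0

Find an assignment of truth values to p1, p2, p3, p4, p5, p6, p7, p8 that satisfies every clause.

p1=False, p2=False, p3=True, p4=True, p5=True, p6=False, p7=False, p8=True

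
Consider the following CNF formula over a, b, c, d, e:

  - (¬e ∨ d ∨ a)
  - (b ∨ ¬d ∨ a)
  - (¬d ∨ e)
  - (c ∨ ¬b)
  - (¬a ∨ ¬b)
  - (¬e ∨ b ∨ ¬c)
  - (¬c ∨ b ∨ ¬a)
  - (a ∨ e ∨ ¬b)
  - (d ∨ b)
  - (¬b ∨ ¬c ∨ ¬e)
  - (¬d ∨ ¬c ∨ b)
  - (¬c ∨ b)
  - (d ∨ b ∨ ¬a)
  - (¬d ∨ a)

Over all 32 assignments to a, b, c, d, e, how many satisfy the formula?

Satisfying assignments:
  a=1 b=0 c=0 d=1 e=1
That's 1 in total.

1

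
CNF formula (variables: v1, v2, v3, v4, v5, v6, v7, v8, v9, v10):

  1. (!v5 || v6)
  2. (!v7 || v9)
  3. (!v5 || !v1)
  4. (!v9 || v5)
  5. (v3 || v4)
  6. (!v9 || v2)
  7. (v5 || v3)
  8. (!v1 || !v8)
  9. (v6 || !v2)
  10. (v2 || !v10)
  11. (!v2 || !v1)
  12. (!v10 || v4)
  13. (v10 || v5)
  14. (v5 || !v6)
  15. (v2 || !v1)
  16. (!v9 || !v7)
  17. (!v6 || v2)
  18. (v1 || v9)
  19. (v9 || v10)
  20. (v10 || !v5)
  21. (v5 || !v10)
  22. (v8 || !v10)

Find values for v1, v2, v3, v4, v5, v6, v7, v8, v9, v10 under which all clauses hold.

v1 = False, v2 = True, v3 = True, v4 = True, v5 = True, v6 = True, v7 = False, v8 = True, v9 = True, v10 = True

Pure literal: v3 appears only positively; assign v3 = True.
Pure literal: v4 appears only positively; assign v4 = True.
Try v1 = False.
  then v9 is forced to True.
  then v5 is forced to True.
  then v6 is forced to True.
  then v2 is forced to True.
  then v7 is forced to False.
  then v10 is forced to True.
  then v8 is forced to True.
Every clause has at least one true literal under this assignment.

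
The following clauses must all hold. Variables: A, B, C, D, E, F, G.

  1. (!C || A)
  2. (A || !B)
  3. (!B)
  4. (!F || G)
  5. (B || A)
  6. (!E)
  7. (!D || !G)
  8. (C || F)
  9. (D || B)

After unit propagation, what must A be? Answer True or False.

(!B) is a unit clause: B = False.
In (A || B), B is now false; A must hold, so A = True.

True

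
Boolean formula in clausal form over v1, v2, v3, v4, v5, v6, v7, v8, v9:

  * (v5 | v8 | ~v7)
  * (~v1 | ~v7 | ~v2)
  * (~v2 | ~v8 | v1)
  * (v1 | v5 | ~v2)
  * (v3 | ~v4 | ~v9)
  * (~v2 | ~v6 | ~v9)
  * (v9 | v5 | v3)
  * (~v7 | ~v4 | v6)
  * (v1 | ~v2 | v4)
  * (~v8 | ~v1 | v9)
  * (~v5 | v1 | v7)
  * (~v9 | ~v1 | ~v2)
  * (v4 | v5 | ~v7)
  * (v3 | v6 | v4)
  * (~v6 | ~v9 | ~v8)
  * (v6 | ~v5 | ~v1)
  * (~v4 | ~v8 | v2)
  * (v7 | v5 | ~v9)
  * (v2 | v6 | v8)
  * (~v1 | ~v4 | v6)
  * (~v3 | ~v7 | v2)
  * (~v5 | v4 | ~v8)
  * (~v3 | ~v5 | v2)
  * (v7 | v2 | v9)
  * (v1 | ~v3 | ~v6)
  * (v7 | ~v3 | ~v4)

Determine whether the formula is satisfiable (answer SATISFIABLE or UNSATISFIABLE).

SATISFIABLE

Branch on v1: take v1 = False.
Try v2 = False.
For the remaining variables, v3 = False, v4 = False, v5 = True, v6 = True, v7 = True, v8 = False, v9 = False works.
So v1 = False, v2 = False, v3 = False, v4 = False, v5 = True, v6 = True, v7 = True, v8 = False, v9 = False is a satisfying assignment.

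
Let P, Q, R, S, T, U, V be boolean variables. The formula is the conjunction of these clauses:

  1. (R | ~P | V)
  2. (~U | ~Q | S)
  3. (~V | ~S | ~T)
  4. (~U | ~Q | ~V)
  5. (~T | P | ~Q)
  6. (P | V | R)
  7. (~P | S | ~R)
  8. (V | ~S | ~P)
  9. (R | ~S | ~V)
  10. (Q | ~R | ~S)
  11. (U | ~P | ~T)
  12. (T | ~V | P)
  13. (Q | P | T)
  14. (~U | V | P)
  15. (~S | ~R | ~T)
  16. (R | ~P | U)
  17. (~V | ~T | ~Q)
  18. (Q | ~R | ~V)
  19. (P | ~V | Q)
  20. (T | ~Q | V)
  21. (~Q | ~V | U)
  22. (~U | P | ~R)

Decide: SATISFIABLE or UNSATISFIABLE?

Try P = True.
For the remaining variables, Q = False, R = False, S = False, T = False, U = True, V = True works.
So P = True, Q = False, R = False, S = False, T = False, U = True, V = True is a satisfying assignment.

SATISFIABLE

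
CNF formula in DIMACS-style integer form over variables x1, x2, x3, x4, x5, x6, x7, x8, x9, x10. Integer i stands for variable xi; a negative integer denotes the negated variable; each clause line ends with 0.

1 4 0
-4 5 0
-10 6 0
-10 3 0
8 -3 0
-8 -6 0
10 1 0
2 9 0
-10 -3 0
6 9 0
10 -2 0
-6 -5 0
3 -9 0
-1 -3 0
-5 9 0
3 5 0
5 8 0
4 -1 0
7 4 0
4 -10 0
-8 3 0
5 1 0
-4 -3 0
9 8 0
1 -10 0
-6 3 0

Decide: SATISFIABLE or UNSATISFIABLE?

UNSATISFIABLE

x3 = True:
  propagation gives x8=True, x6=False, x10=False, x1=True; an empty clause results — contradiction.
x3 = False:
  propagation gives x10=False, x1=True, x2=False, x9=True; an empty clause results — contradiction.
Every branch closes, so no satisfying assignment exists.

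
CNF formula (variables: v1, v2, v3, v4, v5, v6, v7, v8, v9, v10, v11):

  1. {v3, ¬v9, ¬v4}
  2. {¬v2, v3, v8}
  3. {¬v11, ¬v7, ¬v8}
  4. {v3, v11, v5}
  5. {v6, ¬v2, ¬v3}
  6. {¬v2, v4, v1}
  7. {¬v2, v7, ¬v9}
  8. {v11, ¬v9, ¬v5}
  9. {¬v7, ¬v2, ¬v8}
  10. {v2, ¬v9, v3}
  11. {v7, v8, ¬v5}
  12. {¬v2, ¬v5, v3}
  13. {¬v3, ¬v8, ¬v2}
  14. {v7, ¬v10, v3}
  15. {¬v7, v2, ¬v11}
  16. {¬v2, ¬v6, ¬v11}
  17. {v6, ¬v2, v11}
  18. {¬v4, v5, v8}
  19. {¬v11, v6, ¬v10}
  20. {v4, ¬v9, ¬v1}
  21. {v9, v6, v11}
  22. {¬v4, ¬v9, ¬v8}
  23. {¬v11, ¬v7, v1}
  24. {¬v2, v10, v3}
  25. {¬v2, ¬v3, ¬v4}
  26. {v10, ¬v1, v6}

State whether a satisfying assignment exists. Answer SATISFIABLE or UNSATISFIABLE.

SATISFIABLE

Try v1 = True.
Set v2 = False and propagate.
Try v3 = True.
For the remaining variables, v4 = False, v5 = False, v6 = True, v7 = False, v8 = True, v9 = False, v10 = True, v11 = False works.
Every clause has at least one true literal under this assignment.
So v1=1, v2=0, v3=1, v4=0, v5=0, v6=1, v7=0, v8=1, v9=0, v10=1, v11=0 is a satisfying assignment.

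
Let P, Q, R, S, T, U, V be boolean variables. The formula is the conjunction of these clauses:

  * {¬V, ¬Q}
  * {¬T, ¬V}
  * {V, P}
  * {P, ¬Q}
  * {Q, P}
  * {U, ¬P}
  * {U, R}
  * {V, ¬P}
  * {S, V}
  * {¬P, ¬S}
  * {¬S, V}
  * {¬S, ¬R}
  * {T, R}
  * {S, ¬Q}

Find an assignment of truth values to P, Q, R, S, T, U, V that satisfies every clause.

P=True, Q=False, R=True, S=False, T=False, U=True, V=True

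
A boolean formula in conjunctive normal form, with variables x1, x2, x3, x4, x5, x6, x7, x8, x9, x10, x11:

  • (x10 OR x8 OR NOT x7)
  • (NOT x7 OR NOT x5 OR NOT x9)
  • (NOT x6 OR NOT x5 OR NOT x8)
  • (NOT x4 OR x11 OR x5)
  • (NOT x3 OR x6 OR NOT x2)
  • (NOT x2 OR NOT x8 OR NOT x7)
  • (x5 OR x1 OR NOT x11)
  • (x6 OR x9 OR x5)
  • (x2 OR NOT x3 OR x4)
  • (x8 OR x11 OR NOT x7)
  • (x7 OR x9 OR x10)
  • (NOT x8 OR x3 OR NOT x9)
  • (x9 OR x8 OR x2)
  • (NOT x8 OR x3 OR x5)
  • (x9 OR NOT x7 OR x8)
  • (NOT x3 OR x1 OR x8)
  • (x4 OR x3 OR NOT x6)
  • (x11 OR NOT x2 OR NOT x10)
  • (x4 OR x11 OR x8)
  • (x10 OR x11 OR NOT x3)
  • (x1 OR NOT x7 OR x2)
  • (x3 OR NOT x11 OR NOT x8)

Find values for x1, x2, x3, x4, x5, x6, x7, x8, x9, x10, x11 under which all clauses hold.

x1=True, x2=True, x3=True, x4=True, x5=False, x6=True, x7=False, x8=True, x9=True, x10=True, x11=True

x1 occurs only positively in the remaining clauses — set x1 = True.
Branch on x2: take x2 = True.
Try x3 = True.
  then x6 is forced to True.
The remaining clauses are satisfied by x4 = True, x5 = False, x7 = False, x8 = True, x9 = True, x10 = True, x11 = True.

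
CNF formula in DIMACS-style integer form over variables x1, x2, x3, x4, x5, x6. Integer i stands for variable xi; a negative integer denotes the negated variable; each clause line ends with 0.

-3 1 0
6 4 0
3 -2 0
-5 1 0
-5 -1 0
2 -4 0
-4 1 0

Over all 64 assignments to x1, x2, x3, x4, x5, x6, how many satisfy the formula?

6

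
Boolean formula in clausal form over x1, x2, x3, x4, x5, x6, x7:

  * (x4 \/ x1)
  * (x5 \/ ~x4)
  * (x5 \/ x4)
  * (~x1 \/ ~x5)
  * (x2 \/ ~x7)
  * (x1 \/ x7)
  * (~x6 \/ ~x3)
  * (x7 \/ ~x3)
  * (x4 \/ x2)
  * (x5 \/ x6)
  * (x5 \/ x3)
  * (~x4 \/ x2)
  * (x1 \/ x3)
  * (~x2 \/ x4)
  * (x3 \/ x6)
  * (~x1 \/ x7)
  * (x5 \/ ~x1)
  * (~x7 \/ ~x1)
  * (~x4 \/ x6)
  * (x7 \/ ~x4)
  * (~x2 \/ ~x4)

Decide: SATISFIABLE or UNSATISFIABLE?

UNSATISFIABLE

x4 = True:
  propagation gives x5=True, x1=False, x7=True, x2=True; an empty clause results — contradiction.
x4 = False:
  propagation gives x1=True, x5=True; an empty clause results — contradiction.
Every branch closes, so no satisfying assignment exists.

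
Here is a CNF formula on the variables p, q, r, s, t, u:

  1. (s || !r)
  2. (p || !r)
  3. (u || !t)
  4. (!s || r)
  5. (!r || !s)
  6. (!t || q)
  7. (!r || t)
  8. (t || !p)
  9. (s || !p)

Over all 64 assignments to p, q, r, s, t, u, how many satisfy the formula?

5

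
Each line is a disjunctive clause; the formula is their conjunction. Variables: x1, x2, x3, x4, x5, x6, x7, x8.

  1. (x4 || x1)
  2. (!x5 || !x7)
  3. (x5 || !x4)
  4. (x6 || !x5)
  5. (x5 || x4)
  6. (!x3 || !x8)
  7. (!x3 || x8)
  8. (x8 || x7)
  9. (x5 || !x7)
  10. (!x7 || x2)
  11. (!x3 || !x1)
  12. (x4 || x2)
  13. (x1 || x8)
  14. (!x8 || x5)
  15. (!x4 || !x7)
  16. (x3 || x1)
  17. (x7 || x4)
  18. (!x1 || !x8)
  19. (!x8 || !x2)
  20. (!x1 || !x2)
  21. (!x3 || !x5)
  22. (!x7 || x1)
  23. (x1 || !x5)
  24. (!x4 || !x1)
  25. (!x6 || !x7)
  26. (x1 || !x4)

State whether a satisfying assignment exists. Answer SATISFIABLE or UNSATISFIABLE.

UNSATISFIABLE

x1 = True:
  propagation gives x3=False, x8=False, x7=True, x5=False; an empty clause results — contradiction.
x1 = False:
  propagation gives x4=True; an empty clause results — contradiction.
Every branch closes, so no satisfying assignment exists.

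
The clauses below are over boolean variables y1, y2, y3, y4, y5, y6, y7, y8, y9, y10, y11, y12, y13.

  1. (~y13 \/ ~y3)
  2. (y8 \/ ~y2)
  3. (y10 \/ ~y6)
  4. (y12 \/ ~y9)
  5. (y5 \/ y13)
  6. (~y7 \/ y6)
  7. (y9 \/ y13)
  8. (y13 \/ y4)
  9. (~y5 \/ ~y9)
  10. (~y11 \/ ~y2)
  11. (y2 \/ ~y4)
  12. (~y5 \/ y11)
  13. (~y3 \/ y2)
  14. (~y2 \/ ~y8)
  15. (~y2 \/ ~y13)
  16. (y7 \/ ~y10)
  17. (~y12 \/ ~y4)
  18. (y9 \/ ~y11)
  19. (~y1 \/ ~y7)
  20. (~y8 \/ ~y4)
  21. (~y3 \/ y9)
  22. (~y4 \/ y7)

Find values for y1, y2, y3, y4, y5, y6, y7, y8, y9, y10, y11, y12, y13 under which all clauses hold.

y1=True, y2=False, y3=False, y4=False, y5=False, y6=False, y7=False, y8=True, y9=False, y10=False, y11=False, y12=False, y13=True

Check each clause:
  1. (~y13 \/ ~y3) — ~y3 is true.
  2. (y8 \/ ~y2) — y8 is true.
  3. (y10 \/ ~y6) — ~y6 is true.
  4. (~y9 \/ y12) — ~y9 is true.
  5. (y13 \/ y5) — y13 is true.
  6. (~y7 \/ y6) — ~y7 is true.
  7. (y13 \/ y9) — y13 is true.
  8. (y4 \/ y13) — y13 is true.
  9. (~y5 \/ ~y9) — ~y5 is true.
  10. (~y11 \/ ~y2) — ~y11 is true.
  11. (~y4 \/ y2) — ~y4 is true.
  12. (~y5 \/ y11) — ~y5 is true.
  13. (y2 \/ ~y3) — ~y3 is true.
  14. (~y2 \/ ~y8) — ~y2 is true.
  15. (~y13 \/ ~y2) — ~y2 is true.
  16. (y7 \/ ~y10) — ~y10 is true.
  17. (~y12 \/ ~y4) — ~y12 is true.
  18. (~y11 \/ y9) — ~y11 is true.
  19. (~y1 \/ ~y7) — ~y7 is true.
  20. (~y8 \/ ~y4) — ~y4 is true.
  21. (y9 \/ ~y3) — ~y3 is true.
  22. (y7 \/ ~y4) — ~y4 is true.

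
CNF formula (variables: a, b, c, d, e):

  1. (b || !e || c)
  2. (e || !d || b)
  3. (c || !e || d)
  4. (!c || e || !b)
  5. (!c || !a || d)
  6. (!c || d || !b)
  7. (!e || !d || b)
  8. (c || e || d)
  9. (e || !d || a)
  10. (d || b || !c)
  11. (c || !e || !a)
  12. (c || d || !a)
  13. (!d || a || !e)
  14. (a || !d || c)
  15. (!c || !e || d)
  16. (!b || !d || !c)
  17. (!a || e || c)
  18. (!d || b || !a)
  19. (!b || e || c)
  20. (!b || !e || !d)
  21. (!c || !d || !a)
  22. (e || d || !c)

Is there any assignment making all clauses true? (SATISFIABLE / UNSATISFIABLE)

UNSATISFIABLE

d = True:
  e = True:
    propagation gives b=True; an empty clause results — contradiction.
  e = False:
    propagation gives b=True, c=False; an empty clause results — contradiction.
d = False:
  c = True:
    propagation gives a=False, b=False; an empty clause results — contradiction.
  c = False:
    propagation gives e=False; an empty clause results — contradiction.
Every branch closes, so no satisfying assignment exists.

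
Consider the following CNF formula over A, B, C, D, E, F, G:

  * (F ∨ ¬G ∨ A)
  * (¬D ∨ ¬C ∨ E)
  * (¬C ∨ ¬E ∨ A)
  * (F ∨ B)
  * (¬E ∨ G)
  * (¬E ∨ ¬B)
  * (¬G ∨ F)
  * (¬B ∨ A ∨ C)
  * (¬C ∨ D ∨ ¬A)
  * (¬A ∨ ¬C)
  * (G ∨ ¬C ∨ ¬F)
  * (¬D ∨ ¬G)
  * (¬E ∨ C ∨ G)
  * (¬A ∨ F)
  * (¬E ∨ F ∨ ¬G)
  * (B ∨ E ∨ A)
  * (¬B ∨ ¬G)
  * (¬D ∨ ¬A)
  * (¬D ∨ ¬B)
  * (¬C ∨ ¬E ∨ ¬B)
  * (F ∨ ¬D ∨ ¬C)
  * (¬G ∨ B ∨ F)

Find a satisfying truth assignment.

A=T, B=F, C=F, D=F, E=F, F=T, G=T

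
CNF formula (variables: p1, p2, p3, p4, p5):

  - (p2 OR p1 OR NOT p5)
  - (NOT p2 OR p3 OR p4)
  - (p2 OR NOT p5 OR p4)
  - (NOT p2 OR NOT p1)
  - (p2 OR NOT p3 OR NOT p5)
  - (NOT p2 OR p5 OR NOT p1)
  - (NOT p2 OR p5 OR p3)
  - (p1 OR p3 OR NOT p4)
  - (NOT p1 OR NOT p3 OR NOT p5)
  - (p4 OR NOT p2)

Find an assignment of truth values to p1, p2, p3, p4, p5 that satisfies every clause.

p1=False  p2=True  p3=True  p4=True  p5=True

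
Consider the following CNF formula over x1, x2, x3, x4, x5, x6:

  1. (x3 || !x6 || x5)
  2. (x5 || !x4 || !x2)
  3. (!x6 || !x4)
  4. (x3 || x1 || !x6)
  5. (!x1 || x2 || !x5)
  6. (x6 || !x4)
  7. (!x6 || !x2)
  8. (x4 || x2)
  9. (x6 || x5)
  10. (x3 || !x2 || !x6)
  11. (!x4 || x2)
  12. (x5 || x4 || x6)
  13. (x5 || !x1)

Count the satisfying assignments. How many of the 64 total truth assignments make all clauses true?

Satisfying assignments:
  x1=F x2=T x3=F x4=F x5=T x6=F
  x1=F x2=T x3=T x4=F x5=T x6=F
  x1=T x2=T x3=F x4=F x5=T x6=F
  x1=T x2=T x3=T x4=F x5=T x6=F
Count: 4.

4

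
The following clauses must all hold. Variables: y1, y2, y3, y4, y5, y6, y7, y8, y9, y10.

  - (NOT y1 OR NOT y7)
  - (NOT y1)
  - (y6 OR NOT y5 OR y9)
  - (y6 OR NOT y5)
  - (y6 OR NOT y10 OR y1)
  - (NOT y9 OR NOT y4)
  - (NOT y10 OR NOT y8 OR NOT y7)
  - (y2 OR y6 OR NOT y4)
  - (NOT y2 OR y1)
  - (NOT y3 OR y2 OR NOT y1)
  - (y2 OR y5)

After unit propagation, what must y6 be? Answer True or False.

True

Unit clause (NOT y1) sets y1 = False.
(y1 OR NOT y2) with y1 = False leaves only NOT y2, so y2 = False.
(y5 OR y2) with y2 = False leaves only y5, so y5 = True.
From (NOT y5 OR y6) and y5 = True: y6 = True.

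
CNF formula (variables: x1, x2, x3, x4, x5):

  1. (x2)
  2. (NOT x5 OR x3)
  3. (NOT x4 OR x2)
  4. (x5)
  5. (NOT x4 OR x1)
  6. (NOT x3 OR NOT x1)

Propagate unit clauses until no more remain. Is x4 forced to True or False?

False

Unit clause (x2) sets x2 = True.
Unit clause (x5) sets x5 = True.
From (NOT x5 OR x3) and x5 = True: x3 = True.
From (NOT x1 OR NOT x3) and x3 = True: x1 = False.
In (x1 OR NOT x4), x1 is now false; NOT x4 must hold, so x4 = False.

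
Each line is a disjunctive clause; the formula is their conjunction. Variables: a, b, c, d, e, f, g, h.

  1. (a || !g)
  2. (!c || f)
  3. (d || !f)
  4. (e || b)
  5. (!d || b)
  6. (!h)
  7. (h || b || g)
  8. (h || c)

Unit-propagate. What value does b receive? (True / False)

Unit clause (!h) sets h = False.
(c || h): since h = False, the clause reduces to (c). c = True.
In (!c || f), !c is now false; f must hold, so f = True.
In (d || !f), !f is now false; d must hold, so d = True.
(b || !d) with d = True leaves only b, so b = True.

True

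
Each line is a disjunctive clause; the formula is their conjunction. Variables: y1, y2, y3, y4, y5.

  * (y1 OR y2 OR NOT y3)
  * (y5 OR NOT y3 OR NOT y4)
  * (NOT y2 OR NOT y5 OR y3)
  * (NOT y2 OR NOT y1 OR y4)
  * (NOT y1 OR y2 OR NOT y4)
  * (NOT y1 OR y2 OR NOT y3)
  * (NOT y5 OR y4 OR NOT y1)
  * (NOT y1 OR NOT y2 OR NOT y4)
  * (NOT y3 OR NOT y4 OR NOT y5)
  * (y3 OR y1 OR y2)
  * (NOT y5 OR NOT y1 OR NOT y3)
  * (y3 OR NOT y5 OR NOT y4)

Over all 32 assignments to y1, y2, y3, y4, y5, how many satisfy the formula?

Satisfying assignments:
  y1=F y2=T y3=F y4=F y5=F
  y1=F y2=T y3=F y4=T y5=F
  y1=F y2=T y3=T y4=F y5=F
  y1=F y2=T y3=T y4=F y5=T
  y1=T y2=F y3=F y4=F y5=F
Count: 5.

5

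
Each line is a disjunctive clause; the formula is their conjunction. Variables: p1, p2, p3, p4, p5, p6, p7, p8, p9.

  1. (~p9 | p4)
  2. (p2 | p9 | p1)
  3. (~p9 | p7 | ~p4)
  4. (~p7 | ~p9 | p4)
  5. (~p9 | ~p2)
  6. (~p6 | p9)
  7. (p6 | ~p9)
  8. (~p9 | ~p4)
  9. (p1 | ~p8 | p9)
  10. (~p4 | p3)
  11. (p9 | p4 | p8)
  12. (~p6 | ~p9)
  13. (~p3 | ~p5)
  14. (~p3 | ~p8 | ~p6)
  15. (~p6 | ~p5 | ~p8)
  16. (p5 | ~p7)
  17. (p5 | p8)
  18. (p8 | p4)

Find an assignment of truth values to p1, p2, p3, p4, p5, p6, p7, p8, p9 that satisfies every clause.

p1 = T  p2 = T  p3 = T  p4 = T  p5 = F  p6 = F  p7 = F  p8 = T  p9 = F

Pure literal: p1 appears only positively; assign p1 = True.
Branch on p2: take p2 = True.
  then p9 is forced to False.
  then p6 is forced to False.
For the remaining variables, p3 = True, p4 = True, p5 = False, p7 = False, p8 = True works.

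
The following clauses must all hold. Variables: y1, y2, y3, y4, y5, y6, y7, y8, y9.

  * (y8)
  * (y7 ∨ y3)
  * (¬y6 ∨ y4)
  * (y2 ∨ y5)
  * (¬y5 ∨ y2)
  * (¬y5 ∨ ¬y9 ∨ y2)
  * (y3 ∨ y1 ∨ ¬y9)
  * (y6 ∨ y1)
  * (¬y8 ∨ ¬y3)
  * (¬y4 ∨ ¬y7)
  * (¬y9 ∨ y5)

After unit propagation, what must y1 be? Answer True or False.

(y8) is a unit clause: y8 = True.
(¬y3 ∨ ¬y8) with y8 = True leaves only ¬y3, so y3 = False.
(y7 ∨ y3): since y3 = False, the clause reduces to (y7). y7 = True.
(¬y7 ∨ ¬y4) with y7 = True leaves only ¬y4, so y4 = False.
In (¬y6 ∨ y4), y4 is now false; ¬y6 must hold, so y6 = False.
From (y6 ∨ y1) and y6 = False: y1 = True.

True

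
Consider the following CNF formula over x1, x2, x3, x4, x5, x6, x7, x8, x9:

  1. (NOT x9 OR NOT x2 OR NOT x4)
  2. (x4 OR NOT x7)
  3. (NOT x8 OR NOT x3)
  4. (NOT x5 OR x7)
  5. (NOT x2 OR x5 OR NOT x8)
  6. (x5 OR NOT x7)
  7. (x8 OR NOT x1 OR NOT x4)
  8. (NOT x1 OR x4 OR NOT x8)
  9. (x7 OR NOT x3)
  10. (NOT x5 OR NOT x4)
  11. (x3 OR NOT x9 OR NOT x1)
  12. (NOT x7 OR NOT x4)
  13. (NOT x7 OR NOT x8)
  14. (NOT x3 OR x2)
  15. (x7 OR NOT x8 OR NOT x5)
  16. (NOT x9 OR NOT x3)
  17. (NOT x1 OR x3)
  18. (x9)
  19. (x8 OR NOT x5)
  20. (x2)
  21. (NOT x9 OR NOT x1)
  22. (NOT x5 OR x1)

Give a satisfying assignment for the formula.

x1=0, x2=1, x3=0, x4=0, x5=0, x6=0, x7=0, x8=0, x9=1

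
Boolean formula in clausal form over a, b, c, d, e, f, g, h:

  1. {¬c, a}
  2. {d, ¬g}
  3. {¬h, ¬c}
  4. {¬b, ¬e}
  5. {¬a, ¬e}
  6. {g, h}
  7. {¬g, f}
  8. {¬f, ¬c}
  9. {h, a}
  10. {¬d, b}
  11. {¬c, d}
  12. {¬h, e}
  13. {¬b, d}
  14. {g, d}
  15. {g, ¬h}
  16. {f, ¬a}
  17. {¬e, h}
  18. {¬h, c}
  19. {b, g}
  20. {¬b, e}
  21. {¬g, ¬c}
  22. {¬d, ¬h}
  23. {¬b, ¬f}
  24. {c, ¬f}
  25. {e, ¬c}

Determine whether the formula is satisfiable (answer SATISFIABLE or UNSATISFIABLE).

c = True:
  propagation gives a=True, h=False, e=False; an empty clause results — contradiction.
c = False:
  propagation gives h=False, g=True, d=True, f=True; an empty clause results — contradiction.
Every branch closes, so no satisfying assignment exists.

UNSATISFIABLE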